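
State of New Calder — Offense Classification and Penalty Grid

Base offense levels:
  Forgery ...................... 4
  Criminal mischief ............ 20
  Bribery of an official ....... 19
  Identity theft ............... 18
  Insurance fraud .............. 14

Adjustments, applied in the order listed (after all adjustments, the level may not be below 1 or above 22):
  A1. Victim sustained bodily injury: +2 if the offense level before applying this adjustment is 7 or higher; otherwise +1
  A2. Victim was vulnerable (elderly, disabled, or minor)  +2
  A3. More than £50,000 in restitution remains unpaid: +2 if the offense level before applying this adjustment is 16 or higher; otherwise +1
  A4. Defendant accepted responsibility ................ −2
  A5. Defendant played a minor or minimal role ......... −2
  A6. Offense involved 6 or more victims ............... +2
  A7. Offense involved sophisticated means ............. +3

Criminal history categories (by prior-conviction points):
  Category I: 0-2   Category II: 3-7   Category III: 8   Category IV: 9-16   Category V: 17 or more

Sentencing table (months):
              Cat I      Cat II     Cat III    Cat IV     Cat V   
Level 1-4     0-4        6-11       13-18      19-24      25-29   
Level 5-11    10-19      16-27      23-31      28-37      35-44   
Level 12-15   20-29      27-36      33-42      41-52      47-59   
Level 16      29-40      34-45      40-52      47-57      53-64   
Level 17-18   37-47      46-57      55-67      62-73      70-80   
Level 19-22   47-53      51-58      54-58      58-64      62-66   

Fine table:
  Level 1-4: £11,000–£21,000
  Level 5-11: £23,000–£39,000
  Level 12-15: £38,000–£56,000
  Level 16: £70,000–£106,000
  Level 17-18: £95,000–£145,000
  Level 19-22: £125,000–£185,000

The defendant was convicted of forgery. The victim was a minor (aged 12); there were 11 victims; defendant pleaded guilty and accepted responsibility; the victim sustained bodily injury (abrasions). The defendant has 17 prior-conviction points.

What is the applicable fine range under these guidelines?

£23,000–£39,000

Base offense level for forgery: 4.
A1 applies (level before this adjustment is 4 < 7, so +1): 4 + 1 = 5.
A2 applies: 5 + 2 = 7.
A4 applies: 7 − 2 = 5.
A6 applies: 5 + 2 = 7.
Final offense level: 7.
Level 7 falls in the 5-11 band.
Fine table: Level 5-11 → £23,000–£39,000.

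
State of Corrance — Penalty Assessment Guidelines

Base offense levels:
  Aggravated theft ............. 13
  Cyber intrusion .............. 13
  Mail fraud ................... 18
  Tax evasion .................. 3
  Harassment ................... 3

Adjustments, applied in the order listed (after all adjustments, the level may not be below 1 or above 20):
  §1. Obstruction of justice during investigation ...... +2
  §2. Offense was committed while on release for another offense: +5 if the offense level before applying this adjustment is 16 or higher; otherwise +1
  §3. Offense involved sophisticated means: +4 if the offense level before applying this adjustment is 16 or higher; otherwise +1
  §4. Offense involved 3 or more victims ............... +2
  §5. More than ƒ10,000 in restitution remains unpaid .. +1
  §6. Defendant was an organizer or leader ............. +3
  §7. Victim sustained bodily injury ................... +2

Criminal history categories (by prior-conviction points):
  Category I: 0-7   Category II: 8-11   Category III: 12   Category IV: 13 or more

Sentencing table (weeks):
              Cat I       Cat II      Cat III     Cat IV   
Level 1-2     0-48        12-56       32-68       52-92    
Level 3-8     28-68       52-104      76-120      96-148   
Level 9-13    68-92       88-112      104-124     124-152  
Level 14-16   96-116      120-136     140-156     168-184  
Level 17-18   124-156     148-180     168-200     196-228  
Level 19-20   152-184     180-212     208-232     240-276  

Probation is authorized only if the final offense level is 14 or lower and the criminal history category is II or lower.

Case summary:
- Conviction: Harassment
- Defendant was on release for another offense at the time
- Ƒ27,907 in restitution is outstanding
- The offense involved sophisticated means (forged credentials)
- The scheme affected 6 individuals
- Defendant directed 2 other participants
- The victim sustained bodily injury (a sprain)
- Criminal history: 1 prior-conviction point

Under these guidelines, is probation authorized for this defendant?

Base offense level for harassment: 3.
§1 does not apply.
§2 applies (level before this adjustment is 3 < 16, so +1): 3 + 1 = 4.
§3 applies (level before this adjustment is 4 < 16, so +1): 4 + 1 = 5.
§4 applies: 5 + 2 = 7.
§5 applies: 7 + 1 = 8.
§6 applies: 8 + 3 = 11.
§7 applies: 11 + 2 = 13.
Final offense level: 13.
Criminal history: 1 prior point → Category I (0-7).
Level 13 falls in the 9-13 band.
Grid: Level 9-13 × Category I = 68-92 weeks.
Probation check: level 13 ≤ 14 and category I ≤ II → eligible.

Yes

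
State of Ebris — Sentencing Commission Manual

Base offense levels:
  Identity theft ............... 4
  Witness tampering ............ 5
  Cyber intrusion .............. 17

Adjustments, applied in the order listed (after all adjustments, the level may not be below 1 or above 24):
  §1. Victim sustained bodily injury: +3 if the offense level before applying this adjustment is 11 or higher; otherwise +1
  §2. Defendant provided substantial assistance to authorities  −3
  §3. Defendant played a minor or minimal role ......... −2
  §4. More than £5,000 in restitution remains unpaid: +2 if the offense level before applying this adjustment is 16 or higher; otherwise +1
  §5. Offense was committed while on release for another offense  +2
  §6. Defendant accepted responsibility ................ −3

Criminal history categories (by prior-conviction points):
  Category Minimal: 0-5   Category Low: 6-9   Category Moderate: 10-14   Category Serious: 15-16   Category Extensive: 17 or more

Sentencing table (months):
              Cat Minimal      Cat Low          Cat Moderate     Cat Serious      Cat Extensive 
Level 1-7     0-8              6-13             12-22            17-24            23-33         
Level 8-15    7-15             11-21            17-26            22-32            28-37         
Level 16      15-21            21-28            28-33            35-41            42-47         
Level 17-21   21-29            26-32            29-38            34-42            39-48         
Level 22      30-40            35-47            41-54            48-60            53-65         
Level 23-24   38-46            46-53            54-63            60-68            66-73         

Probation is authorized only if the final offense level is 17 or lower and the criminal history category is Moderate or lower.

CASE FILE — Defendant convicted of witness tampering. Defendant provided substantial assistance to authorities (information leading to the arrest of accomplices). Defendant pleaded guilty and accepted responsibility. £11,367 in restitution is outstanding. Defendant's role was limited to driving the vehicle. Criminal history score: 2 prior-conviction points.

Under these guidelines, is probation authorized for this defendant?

Base offense level for witness tampering: 5.
§2 applies: 5 − 3 = 2.
§3 applies: 2 − 2 = 0.
§4 applies (level before this adjustment is 0 < 16, so +1): 0 + 1 = 1.
§5 does not apply.
§6 applies: 1 − 3 = -2.
Level -2 is below the minimum of 1; floored at 1.
Final offense level: 1.
Criminal history: 2 prior points → Category Minimal (0-5).
Level 1 falls in the 1-7 band.
Grid: Level 1-7 × Category Minimal = 0-8 months.
Probation check: level 1 ≤ 17 and category Minimal ≤ Moderate → eligible.

Yes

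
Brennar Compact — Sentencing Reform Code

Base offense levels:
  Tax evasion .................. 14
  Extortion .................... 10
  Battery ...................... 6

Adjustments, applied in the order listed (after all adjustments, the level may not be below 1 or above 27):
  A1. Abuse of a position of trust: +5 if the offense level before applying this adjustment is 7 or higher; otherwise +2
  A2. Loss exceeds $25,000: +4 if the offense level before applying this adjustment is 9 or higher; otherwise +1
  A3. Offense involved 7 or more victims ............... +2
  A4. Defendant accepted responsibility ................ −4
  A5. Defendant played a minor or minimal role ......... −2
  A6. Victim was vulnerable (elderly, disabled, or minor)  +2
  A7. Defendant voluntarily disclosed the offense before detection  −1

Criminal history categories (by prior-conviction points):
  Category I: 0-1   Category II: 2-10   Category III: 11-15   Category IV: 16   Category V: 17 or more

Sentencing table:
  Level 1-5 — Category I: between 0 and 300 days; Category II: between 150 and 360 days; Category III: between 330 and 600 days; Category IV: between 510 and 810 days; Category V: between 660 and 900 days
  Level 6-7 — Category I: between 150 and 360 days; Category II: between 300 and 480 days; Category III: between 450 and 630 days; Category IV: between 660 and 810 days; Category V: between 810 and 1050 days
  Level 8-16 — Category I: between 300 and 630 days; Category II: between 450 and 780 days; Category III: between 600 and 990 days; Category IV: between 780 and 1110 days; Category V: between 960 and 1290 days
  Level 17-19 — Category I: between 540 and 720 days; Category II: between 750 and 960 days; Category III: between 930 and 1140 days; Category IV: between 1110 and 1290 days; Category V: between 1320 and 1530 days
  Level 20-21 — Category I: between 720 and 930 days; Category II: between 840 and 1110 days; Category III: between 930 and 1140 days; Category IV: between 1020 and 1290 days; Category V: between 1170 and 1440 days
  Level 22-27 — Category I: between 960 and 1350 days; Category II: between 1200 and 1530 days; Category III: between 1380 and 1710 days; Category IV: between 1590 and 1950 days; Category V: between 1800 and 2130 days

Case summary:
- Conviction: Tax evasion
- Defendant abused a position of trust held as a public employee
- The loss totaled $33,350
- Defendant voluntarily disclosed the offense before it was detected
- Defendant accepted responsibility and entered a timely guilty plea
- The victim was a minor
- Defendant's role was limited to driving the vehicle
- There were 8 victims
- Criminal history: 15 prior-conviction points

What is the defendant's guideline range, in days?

930-1140 days

Base offense level for tax evasion: 14.
A1 applies (level before this adjustment is 14 ≥ 7, so +5): 14 + 5 = 19.
A2 applies (level before this adjustment is 19 ≥ 9, so +4): 19 + 4 = 23.
A3 applies: 23 + 2 = 25.
A4 applies: 25 − 4 = 21.
A5 applies: 21 − 2 = 19.
A6 applies: 19 + 2 = 21.
A7 applies: 21 − 1 = 20.
Final offense level: 20.
Criminal history: 15 prior points → Category III (11-15).
Level 20 falls in the 20-21 band.
Grid: Level 20-21 × Category III = 930-1140 days.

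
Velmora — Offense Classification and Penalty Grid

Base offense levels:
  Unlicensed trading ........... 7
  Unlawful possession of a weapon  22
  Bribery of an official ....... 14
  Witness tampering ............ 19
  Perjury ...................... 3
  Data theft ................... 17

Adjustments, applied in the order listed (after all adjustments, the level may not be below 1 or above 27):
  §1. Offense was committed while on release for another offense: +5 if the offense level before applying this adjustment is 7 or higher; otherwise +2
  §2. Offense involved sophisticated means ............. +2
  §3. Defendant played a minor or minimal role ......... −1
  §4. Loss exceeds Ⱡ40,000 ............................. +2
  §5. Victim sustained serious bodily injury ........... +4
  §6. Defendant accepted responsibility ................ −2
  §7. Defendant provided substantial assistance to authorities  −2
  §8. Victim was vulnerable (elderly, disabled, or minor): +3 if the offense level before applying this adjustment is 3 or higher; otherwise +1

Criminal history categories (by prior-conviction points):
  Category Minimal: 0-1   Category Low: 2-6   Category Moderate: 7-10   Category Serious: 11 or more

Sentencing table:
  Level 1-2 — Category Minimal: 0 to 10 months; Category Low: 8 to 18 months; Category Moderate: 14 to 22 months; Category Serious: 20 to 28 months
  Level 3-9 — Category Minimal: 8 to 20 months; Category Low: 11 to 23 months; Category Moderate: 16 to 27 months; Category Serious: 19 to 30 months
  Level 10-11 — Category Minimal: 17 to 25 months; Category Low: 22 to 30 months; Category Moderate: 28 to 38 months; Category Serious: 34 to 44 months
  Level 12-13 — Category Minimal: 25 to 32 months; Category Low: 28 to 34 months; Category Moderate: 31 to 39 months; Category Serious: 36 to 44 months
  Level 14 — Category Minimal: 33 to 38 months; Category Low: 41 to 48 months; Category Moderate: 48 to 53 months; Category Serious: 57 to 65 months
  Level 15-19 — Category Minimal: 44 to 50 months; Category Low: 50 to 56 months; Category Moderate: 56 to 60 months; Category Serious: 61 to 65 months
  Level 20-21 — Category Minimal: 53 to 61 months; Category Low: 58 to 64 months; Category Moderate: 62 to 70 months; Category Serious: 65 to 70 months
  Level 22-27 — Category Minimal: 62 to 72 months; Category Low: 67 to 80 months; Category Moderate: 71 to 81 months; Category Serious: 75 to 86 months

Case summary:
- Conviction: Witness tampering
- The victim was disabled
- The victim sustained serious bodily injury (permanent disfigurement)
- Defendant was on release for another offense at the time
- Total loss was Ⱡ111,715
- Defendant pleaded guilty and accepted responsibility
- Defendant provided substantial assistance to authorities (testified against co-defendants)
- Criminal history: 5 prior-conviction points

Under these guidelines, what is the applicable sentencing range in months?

Base offense level for witness tampering: 19.
§1 applies (level before this adjustment is 19 ≥ 7, so +5): 19 + 5 = 24.
§2 does not apply.
§3 does not apply.
§4 applies: 24 + 2 = 26.
§5 applies: 26 + 4 = 30.
§6 applies: 30 − 2 = 28.
§7 applies: 28 − 2 = 26.
§8 applies (level before this adjustment is 26 ≥ 3, so +3): 26 + 3 = 29.
Level 29 exceeds the maximum of 27; capped at 27.
Final offense level: 27.
Criminal history: 5 prior points → Category Low (2-6).
Level 27 falls in the 22-27 band.
Grid: Level 22-27 × Category Low = 67-80 months.

67-80 months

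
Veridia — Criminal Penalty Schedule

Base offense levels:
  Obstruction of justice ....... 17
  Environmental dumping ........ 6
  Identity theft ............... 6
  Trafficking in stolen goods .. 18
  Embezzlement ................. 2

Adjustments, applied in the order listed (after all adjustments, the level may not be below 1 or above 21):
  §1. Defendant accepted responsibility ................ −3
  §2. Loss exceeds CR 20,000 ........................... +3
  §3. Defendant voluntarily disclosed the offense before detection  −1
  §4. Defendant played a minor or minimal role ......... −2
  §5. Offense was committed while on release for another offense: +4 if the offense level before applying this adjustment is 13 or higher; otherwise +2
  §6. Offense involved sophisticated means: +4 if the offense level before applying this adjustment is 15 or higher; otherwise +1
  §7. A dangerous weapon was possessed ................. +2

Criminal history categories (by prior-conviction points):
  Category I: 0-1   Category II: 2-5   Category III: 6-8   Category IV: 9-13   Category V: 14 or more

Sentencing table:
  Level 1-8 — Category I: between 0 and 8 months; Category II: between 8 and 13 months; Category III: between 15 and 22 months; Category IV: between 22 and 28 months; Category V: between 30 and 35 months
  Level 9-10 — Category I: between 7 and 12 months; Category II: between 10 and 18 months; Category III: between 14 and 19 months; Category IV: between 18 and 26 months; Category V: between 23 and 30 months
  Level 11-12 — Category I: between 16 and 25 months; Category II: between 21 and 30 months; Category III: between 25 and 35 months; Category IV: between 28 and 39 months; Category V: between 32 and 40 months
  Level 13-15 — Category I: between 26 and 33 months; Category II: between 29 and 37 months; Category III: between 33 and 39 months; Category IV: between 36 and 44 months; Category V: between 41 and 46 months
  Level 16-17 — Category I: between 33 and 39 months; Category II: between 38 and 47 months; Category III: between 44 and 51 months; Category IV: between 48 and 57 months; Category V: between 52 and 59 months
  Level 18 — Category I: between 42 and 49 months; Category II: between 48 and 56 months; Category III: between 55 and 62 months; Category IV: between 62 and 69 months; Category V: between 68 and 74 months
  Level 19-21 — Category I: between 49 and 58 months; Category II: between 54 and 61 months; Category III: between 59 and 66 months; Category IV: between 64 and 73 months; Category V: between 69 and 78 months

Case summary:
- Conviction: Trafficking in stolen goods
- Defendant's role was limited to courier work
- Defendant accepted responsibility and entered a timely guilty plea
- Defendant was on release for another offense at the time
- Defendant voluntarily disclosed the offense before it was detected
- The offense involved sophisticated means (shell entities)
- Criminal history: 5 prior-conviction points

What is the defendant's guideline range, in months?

Base offense level for trafficking in stolen goods: 18.
§1 applies: 18 − 3 = 15.
§2 does not apply.
§3 applies: 15 − 1 = 14.
§4 applies: 14 − 2 = 12.
§5 applies (level before this adjustment is 12 < 13, so +2): 12 + 2 = 14.
§6 applies (level before this adjustment is 14 < 15, so +1): 14 + 1 = 15.
Final offense level: 15.
Criminal history: 5 prior points → Category II (2-5).
Level 15 falls in the 13-15 band.
Grid: Level 13-15 × Category II = 29-37 months.

29-37 months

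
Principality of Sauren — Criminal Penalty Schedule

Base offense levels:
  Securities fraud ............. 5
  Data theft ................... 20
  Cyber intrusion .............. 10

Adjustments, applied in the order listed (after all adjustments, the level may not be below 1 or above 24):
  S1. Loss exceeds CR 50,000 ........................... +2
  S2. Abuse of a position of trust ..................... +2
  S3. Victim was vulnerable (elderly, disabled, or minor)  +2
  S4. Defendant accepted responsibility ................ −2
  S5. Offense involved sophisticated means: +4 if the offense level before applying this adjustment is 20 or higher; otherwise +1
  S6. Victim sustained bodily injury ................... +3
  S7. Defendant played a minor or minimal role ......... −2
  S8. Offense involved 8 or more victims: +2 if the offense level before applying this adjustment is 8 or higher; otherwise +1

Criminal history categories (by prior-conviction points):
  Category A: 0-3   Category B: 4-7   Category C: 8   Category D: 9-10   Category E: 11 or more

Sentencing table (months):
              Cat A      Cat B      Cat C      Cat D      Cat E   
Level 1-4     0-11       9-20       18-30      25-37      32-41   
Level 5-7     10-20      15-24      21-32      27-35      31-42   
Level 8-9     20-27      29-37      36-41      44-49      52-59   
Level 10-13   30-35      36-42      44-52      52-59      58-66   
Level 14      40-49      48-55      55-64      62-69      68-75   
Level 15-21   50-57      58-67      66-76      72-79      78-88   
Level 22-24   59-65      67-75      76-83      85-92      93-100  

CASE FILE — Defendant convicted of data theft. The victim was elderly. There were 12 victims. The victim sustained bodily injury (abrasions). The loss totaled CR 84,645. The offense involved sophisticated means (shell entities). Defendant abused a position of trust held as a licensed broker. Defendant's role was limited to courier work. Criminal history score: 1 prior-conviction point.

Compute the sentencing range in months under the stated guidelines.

Base offense level for data theft: 20.
S1 applies: 20 + 2 = 22.
S2 applies: 22 + 2 = 24.
S3 applies: 24 + 2 = 26.
S5 applies (level before this adjustment is 26 ≥ 20, so +4): 26 + 4 = 30.
S6 applies: 30 + 3 = 33.
S7 applies: 33 − 2 = 31.
S8 applies (level before this adjustment is 31 ≥ 8, so +2): 31 + 2 = 33.
Level 33 exceeds the maximum of 24; capped at 24.
Final offense level: 24.
Criminal history: 1 prior point → Category A (0-3).
Level 24 falls in the 22-24 band.
Grid: Level 22-24 × Category A = 59-65 months.

59-65 months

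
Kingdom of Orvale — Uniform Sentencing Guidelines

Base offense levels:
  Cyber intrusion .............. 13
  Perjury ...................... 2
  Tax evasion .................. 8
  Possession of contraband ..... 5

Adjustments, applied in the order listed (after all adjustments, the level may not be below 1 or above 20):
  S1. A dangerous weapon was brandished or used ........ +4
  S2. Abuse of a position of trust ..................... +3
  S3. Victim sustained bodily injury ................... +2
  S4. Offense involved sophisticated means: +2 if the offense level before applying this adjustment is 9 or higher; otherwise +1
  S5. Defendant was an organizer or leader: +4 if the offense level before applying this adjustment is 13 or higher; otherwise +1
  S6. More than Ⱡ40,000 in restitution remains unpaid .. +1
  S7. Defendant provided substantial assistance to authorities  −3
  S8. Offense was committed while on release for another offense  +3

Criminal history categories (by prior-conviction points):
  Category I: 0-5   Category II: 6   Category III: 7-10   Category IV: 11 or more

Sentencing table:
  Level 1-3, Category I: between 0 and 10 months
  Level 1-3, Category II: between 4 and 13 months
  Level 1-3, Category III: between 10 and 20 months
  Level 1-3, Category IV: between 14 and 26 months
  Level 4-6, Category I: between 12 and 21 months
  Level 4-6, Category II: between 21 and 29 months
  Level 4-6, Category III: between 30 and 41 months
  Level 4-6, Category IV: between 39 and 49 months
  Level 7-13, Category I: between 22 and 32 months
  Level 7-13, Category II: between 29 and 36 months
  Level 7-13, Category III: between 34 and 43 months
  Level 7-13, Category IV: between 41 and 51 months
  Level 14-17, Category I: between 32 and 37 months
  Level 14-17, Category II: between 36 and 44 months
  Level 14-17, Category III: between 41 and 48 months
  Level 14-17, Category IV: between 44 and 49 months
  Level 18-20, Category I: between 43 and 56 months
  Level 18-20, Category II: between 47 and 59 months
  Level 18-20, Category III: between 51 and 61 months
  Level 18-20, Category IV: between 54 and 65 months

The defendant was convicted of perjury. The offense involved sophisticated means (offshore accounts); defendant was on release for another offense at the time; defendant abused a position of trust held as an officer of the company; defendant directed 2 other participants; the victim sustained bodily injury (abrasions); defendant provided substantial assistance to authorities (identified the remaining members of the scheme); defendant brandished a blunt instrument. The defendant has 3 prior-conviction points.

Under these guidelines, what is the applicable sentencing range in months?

Base offense level for perjury: 2.
S1 applies: 2 + 4 = 6.
S2 applies: 6 + 3 = 9.
S3 applies: 9 + 2 = 11.
S4 applies (level before this adjustment is 11 ≥ 9, so +2): 11 + 2 = 13.
S5 applies (level before this adjustment is 13 ≥ 13, so +4): 13 + 4 = 17.
S6 does not apply.
S7 applies: 17 − 3 = 14.
S8 applies: 14 + 3 = 17.
Final offense level: 17.
Criminal history: 3 prior points → Category I (0-5).
Level 17 falls in the 14-17 band.
Grid: Level 14-17 × Category I = 32-37 months.

32-37 months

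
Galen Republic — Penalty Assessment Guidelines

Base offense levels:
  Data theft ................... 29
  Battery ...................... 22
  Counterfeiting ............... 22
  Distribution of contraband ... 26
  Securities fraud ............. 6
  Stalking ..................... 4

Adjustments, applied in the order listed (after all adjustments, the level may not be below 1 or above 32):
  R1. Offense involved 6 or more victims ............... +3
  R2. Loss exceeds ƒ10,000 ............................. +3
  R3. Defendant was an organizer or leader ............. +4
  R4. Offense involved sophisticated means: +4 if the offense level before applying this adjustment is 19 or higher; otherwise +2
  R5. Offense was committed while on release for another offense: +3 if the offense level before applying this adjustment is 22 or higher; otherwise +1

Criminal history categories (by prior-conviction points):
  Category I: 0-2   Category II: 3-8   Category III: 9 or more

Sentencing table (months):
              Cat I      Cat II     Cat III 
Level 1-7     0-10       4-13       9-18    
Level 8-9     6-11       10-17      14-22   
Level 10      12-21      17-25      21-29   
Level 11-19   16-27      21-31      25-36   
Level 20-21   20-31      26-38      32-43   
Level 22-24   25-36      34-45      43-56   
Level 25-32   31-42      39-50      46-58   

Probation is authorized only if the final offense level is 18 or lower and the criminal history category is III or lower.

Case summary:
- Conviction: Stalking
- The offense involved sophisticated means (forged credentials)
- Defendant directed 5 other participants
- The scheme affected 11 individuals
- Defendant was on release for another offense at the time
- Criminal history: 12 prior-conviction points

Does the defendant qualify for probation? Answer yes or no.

Yes

Base offense level for stalking: 4.
R1 applies: 4 + 3 = 7.
R3 applies: 7 + 4 = 11.
R4 applies (level before this adjustment is 11 < 19, so +2): 11 + 2 = 13.
R5 applies (level before this adjustment is 13 < 22, so +1): 13 + 1 = 14.
Final offense level: 14.
Criminal history: 12 prior points → Category III (9+).
Level 14 falls in the 11-19 band.
Grid: Level 11-19 × Category III = 25-36 months.
Probation check: level 14 ≤ 18 and category III ≤ III → eligible.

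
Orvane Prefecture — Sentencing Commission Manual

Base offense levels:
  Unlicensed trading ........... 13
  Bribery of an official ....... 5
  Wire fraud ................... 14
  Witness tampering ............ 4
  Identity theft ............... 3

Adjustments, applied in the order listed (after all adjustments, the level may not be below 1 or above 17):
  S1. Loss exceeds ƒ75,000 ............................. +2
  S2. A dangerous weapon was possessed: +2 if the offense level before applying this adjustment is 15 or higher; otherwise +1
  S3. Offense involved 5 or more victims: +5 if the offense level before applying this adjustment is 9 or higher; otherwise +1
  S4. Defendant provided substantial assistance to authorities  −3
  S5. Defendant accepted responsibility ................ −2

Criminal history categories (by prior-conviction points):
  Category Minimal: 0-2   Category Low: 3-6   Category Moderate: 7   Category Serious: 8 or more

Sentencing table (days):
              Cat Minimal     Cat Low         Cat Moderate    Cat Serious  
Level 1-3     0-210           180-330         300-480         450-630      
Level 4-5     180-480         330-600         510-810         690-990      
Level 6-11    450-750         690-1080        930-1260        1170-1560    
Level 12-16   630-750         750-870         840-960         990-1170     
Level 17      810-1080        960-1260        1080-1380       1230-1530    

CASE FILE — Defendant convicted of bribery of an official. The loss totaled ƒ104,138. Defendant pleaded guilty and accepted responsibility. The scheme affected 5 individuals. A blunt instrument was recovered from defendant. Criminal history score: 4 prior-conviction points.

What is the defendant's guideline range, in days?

Base offense level for bribery of an official: 5.
S1 applies: 5 + 2 = 7.
S2 applies (level before this adjustment is 7 < 15, so +1): 7 + 1 = 8.
S3 applies (level before this adjustment is 8 < 9, so +1): 8 + 1 = 9.
S4 does not apply.
S5 applies: 9 − 2 = 7.
Final offense level: 7.
Criminal history: 4 prior points → Category Low (3-6).
Level 7 falls in the 6-11 band.
Grid: Level 6-11 × Category Low = 690-1080 days.

690-1080 days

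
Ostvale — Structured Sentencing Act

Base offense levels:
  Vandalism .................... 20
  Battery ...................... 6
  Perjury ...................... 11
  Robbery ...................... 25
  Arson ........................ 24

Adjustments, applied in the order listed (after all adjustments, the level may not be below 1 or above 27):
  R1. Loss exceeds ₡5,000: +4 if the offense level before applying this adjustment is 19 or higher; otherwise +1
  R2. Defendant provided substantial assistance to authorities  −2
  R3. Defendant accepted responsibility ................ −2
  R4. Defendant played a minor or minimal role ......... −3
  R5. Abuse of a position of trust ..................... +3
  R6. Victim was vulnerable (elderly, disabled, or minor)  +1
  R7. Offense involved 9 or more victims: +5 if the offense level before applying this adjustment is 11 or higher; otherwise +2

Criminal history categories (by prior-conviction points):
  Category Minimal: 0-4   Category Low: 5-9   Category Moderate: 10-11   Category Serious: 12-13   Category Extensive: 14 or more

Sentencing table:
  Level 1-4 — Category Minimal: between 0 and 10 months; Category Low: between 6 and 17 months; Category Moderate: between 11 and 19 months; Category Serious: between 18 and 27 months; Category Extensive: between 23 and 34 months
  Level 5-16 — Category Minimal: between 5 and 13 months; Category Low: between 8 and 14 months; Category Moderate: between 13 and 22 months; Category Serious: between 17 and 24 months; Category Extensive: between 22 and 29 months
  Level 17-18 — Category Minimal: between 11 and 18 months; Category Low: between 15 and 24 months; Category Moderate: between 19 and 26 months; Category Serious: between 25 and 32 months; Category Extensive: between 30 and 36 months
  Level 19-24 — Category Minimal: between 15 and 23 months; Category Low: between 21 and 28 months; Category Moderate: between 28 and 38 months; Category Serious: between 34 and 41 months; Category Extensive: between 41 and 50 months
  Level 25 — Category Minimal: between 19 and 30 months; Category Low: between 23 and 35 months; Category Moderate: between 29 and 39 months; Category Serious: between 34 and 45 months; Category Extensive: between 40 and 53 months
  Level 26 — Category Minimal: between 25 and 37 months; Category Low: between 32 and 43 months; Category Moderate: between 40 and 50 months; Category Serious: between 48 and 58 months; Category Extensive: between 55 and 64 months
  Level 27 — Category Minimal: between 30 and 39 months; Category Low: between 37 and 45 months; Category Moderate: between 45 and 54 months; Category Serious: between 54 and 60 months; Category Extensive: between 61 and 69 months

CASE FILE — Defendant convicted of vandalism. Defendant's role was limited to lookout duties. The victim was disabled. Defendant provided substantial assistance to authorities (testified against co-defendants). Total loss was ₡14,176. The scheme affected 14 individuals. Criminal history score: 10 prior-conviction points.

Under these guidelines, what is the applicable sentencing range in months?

Base offense level for vandalism: 20.
R1 applies (level before this adjustment is 20 ≥ 19, so +4): 20 + 4 = 24.
R2 applies: 24 − 2 = 22.
R3 does not apply.
R4 applies: 22 − 3 = 19.
R6 applies: 19 + 1 = 20.
R7 applies (level before this adjustment is 20 ≥ 11, so +5): 20 + 5 = 25.
Final offense level: 25.
Criminal history: 10 prior points → Category Moderate (10-11).
Level 25 falls in the 25 band.
Grid: Level 25 × Category Moderate = 29-39 months.

29-39 months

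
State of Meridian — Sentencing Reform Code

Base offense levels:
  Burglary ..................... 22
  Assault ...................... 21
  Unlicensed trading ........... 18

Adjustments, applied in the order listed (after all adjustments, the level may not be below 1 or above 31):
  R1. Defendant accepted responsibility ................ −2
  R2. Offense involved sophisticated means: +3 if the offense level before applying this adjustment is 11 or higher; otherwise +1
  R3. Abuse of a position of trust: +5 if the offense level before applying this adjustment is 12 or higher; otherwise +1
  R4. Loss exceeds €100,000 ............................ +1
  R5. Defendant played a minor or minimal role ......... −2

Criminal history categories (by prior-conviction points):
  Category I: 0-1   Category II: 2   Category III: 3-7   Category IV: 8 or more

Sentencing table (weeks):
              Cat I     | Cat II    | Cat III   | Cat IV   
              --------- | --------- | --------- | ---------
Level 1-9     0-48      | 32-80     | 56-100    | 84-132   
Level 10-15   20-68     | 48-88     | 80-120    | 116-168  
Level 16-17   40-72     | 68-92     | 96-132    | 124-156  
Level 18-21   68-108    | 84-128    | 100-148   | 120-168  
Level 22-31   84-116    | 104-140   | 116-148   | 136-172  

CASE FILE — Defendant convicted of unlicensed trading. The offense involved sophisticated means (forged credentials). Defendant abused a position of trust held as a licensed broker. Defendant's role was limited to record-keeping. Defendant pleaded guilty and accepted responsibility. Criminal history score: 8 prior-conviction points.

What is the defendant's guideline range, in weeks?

136-172 weeks

Base offense level for unlicensed trading: 18.
R1 applies: 18 − 2 = 16.
R2 applies (level before this adjustment is 16 ≥ 11, so +3): 16 + 3 = 19.
R3 applies (level before this adjustment is 19 ≥ 12, so +5): 19 + 5 = 24.
R5 applies: 24 − 2 = 22.
Final offense level: 22.
Criminal history: 8 prior points → Category IV (8+).
Level 22 falls in the 22-31 band.
Grid: Level 22-31 × Category IV = 136-172 weeks.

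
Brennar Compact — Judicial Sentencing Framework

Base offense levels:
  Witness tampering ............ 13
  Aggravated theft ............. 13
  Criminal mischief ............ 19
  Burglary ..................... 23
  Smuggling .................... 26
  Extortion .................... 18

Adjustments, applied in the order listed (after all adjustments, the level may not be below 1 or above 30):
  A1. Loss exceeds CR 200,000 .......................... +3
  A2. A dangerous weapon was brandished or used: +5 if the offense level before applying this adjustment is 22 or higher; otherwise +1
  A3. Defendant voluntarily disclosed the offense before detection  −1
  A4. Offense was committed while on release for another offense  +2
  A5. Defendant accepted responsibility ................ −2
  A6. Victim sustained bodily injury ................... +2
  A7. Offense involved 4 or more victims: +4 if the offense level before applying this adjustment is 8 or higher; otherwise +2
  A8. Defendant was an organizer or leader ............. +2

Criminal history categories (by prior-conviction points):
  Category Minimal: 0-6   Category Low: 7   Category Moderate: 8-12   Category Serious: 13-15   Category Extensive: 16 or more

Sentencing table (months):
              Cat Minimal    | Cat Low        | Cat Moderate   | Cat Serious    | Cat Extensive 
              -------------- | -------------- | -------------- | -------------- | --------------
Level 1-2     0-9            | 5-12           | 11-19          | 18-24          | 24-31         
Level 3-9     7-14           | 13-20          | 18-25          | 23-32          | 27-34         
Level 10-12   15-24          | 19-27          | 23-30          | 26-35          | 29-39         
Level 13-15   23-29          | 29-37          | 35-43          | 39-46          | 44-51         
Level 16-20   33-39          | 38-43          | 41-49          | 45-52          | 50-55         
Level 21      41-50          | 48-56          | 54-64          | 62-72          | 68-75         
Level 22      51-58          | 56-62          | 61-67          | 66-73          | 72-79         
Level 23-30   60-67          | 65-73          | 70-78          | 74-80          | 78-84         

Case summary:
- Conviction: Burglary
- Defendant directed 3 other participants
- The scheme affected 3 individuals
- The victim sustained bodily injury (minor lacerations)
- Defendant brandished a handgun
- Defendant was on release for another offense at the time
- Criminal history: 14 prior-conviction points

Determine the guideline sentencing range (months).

Base offense level for burglary: 23.
A2 applies (level before this adjustment is 23 ≥ 22, so +5): 23 + 5 = 28.
A3 does not apply.
A4 applies: 28 + 2 = 30.
A6 applies: 30 + 2 = 32.
A8 applies: 32 + 2 = 34.
Level 34 exceeds the maximum of 30; capped at 30.
Final offense level: 30.
Criminal history: 14 prior points → Category Serious (13-15).
Level 30 falls in the 23-30 band.
Grid: Level 23-30 × Category Serious = 74-80 months.

74-80 months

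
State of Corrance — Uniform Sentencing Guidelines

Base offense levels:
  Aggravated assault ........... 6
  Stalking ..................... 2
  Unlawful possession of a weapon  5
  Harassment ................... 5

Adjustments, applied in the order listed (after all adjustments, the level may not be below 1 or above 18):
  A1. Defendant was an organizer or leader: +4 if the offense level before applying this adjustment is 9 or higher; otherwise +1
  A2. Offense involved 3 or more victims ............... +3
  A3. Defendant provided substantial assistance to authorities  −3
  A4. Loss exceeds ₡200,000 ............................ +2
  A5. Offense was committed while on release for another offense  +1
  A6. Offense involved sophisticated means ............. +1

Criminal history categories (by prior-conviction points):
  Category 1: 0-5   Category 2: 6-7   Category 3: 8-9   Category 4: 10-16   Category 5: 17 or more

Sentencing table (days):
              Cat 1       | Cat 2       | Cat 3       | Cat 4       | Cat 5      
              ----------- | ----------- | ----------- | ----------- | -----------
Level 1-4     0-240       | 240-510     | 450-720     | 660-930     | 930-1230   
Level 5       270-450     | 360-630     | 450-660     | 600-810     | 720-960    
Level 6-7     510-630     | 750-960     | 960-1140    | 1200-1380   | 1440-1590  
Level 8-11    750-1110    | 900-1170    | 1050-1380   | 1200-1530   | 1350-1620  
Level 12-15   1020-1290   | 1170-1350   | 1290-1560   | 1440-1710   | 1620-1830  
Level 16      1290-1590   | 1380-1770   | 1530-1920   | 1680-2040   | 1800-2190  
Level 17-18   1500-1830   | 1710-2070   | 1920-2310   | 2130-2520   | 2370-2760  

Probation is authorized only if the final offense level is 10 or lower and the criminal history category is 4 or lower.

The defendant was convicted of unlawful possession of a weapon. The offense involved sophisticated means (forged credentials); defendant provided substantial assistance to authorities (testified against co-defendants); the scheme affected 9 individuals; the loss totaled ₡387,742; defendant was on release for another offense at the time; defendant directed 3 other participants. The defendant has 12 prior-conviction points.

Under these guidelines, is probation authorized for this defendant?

Base offense level for unlawful possession of a weapon: 5.
A1 applies (level before this adjustment is 5 < 9, so +1): 5 + 1 = 6.
A2 applies: 6 + 3 = 9.
A3 applies: 9 − 3 = 6.
A4 applies: 6 + 2 = 8.
A5 applies: 8 + 1 = 9.
A6 applies: 9 + 1 = 10.
Final offense level: 10.
Criminal history: 12 prior points → Category 4 (10-16).
Level 10 falls in the 8-11 band.
Grid: Level 8-11 × Category 4 = 1200-1530 days.
Probation check: level 10 ≤ 10 and category 4 ≤ 4 → eligible.

Yes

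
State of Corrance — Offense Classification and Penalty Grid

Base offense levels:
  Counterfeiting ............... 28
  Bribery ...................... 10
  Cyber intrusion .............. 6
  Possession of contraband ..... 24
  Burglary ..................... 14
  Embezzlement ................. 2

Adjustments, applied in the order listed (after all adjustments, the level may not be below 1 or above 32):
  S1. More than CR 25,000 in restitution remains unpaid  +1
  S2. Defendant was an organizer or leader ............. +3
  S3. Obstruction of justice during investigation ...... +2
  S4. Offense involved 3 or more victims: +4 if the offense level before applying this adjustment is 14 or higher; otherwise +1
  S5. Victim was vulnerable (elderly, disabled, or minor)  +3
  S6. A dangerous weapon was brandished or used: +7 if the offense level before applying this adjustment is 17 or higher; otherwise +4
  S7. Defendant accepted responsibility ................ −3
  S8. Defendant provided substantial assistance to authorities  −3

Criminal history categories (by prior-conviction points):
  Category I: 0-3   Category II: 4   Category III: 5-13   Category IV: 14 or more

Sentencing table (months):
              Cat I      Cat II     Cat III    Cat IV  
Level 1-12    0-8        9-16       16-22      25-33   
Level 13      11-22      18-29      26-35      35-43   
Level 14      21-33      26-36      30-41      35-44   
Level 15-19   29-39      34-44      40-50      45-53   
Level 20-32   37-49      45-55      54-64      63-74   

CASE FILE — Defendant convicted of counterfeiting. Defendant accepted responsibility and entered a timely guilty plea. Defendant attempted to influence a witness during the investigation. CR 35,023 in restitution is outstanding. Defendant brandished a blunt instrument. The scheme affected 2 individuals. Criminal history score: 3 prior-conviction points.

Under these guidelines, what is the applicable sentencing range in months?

37-49 months

Base offense level for counterfeiting: 28.
S1 applies: 28 + 1 = 29.
S3 applies: 29 + 2 = 31.
S4 does not apply.
S6 applies (level before this adjustment is 31 ≥ 17, so +7): 31 + 7 = 38.
S7 applies: 38 − 3 = 35.
S8 does not apply.
Level 35 exceeds the maximum of 32; capped at 32.
Final offense level: 32.
Criminal history: 3 prior points → Category I (0-3).
Level 32 falls in the 20-32 band.
Grid: Level 20-32 × Category I = 37-49 months.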